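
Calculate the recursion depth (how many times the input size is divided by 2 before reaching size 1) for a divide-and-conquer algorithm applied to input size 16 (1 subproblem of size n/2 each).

For divide and conquer with division factor 2:

Problem sizes at each level:
Level 0: 16
Level 1: 8
Level 2: 4
Level 3: 2
Level 4: 1

The root is level 0 and the size-1 base case is level 4 (the tree spans levels 0 through 4, i.e. 5 levels counting the root), so the depth is the number of divisions: log_2(16) = 4

The recursion tree depth is log_2(16) = 4. At each level, the problem size is divided by 2, so it takes 4 divisions to reduce to a base case of size 1. The algorithm makes 1 recursive call at each level.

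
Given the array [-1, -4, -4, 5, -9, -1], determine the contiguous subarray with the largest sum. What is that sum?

Using Kadane's algorithm on [-1, -4, -4, 5, -9, -1]:

Scanning through the array:
Position 1 (value -4): max_ending_here = -4, max_so_far = -1
Position 2 (value -4): max_ending_here = -4, max_so_far = -1
Position 3 (value 5): max_ending_here = 5, max_so_far = 5
Position 4 (value -9): max_ending_here = -4, max_so_far = 5
Position 5 (value -1): max_ending_here = -1, max_so_far = 5

Maximum subarray: [5]
Maximum sum: 5

The maximum subarray is [5] with sum 5. This subarray runs from index 3 to index 3.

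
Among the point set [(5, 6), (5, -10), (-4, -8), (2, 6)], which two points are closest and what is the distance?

Computing all pairwise distances among 4 points:

d((5, 6), (5, -10)) = 16.0
d((5, 6), (-4, -8)) = 16.6433
d((5, 6), (2, 6)) = 3.0 <-- minimum
d((5, -10), (-4, -8)) = 9.2195
d((5, -10), (2, 6)) = 16.2788
d((-4, -8), (2, 6)) = 15.2315

Closest pair: (5, 6) and (2, 6) with distance 3.0

The closest pair is (5, 6) and (2, 6) with Euclidean distance 3.0. For 4 points, brute-force pairwise comparison is shown above. For large n, the divide-and-conquer algorithm (sort by x, recurse on halves, check the dividing strip) achieves O(n log n).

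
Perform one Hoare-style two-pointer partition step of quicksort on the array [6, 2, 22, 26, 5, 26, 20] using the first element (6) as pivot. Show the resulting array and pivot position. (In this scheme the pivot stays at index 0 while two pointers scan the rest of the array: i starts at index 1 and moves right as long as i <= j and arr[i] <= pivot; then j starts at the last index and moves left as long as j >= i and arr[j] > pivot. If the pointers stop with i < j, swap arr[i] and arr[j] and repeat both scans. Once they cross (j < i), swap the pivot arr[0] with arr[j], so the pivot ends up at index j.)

Hoare-style two-pointer partition with pivot = 6:

Initial array: [6, 2, 22, 26, 5, 26, 20]

Pointers start at i = 1, j = 6.
i stops at index 2 (arr[2]=22 > 6), j stops at index 4 (arr[4]=5 <= 6): swap arr[2] and arr[4], array becomes [6, 2, 5, 26, 22, 26, 20]
i ends at 3, j ends at 2: the pointers have crossed (j < i), so scanning stops.

Swap pivot arr[0] with arr[2] to place pivot at position 2: [5, 2, 6, 26, 22, 26, 20]
Pivot position: 2

After partitioning with pivot 6, the array becomes [5, 2, 6, 26, 22, 26, 20]. The pivot is placed at index 2. All elements to the left of the pivot are <= 6, and all elements to the right are > 6.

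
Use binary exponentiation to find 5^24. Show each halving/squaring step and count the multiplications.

Computing 5^24 by squaring (build up from 5^1; each line after the first costs one multiplication):

5^1 = 5
5^2 = (5^1)^2 = 5^2 = 25
5^3 = 5 * 5^2 = 5 * 25 = 125
5^6 = (5^3)^2 = 125^2 = 15625
5^12 = (5^6)^2 = 15625^2 = 244140625
5^24 = (5^12)^2 = 244140625^2 = 59604644775390625

Result: 59604644775390625
Multiplications needed: 5 (5 lines after 5^1)

5^24 = 59604644775390625. Using exponentiation by squaring, this requires 5 multiplications. The key idea: if the exponent is even, square the half-power; if odd, multiply by the base once.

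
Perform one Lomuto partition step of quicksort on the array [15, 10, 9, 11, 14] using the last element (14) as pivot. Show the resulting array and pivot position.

Lomuto partition with pivot = 14:

Initial array: [15, 10, 9, 11, 14]

arr[0]=15 > 14: no swap
arr[1]=10 <= 14: swap with position 0, array becomes [10, 15, 9, 11, 14]
arr[2]=9 <= 14: swap with position 1, array becomes [10, 9, 15, 11, 14]
arr[3]=11 <= 14: swap with position 2, array becomes [10, 9, 11, 15, 14]

Place pivot at position 3: [10, 9, 11, 14, 15]
Pivot position: 3

After partitioning with pivot 14, the array becomes [10, 9, 11, 14, 15]. The pivot is placed at index 3. All elements to the left of the pivot are <= 14, and all elements to the right are > 14.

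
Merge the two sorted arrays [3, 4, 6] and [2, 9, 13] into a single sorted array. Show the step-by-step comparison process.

Merging process:

Compare 3 vs 2: take 2 from right. Merged: [2]
Compare 3 vs 9: take 3 from left. Merged: [2, 3]
Compare 4 vs 9: take 4 from left. Merged: [2, 3, 4]
Compare 6 vs 9: take 6 from left. Merged: [2, 3, 4, 6]
Append remaining from right: [9, 13]. Merged: [2, 3, 4, 6, 9, 13]

Final merged array: [2, 3, 4, 6, 9, 13]
Total comparisons: 4

The merged array is [2, 3, 4, 6, 9, 13], requiring 4 comparisons. The merge step runs in O(n) time where n is the total number of elements.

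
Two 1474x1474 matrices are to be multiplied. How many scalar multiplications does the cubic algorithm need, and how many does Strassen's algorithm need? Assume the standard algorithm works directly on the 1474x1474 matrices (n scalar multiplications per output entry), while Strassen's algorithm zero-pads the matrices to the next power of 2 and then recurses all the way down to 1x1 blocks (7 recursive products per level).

Matrix multiplication for 1474x1474 matrices:

Strassen's algorithm requires power-of-2 dimensions. Pad 1474x1474 to 2048x2048 (next power of 2).

Standard algorithm: 1474^3 = 3202524424 multiplications
Strassen's algorithm: 7^(log2(2048)) = 7^11 = 1977326743 multiplications
Savings: 3202524424 - 1977326743 = 1225197681 multiplications

Standard: 3202524424 multiplications (1474^3). Strassen: 1977326743 multiplications (7^11, after padding to 2048x2048). Strassen reduces 8 recursive multiplications to 7 at each level.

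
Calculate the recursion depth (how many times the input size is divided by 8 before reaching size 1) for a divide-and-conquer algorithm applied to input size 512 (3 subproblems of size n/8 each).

For divide and conquer with division factor 8:

Problem sizes at each level:
Level 0: 512
Level 1: 64
Level 2: 8
Level 3: 1

The root is level 0 and the size-1 base case is level 3 (the tree spans levels 0 through 3, i.e. 4 levels counting the root), so the depth is the number of divisions: log_8(512) = 3

The recursion tree depth is log_8(512) = 3. At each level, the problem size is divided by 8, so it takes 3 divisions to reduce to a base case of size 1. The algorithm makes 3 recursive calls at each level.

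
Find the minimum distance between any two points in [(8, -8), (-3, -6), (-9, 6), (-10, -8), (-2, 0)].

Computing all pairwise distances among 5 points:

d((8, -8), (-3, -6)) = 11.1803
d((8, -8), (-9, 6)) = 22.0227
d((8, -8), (-10, -8)) = 18.0
d((8, -8), (-2, 0)) = 12.8062
d((-3, -6), (-9, 6)) = 13.4164
d((-3, -6), (-10, -8)) = 7.2801
d((-3, -6), (-2, 0)) = 6.0828 <-- minimum
d((-9, 6), (-10, -8)) = 14.0357
d((-9, 6), (-2, 0)) = 9.2195
d((-10, -8), (-2, 0)) = 11.3137

Closest pair: (-3, -6) and (-2, 0) with distance 6.0828

The closest pair is (-3, -6) and (-2, 0) with Euclidean distance 6.0828. For 5 points, brute-force pairwise comparison is shown above. For large n, the divide-and-conquer algorithm (sort by x, recurse on halves, check the dividing strip) achieves O(n log n).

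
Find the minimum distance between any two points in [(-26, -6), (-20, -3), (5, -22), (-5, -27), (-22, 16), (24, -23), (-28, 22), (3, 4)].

Computing all pairwise distances among 8 points:

d((-26, -6), (-20, -3)) = 6.7082 <-- minimum
d((-26, -6), (5, -22)) = 34.8855
d((-26, -6), (-5, -27)) = 29.6985
d((-26, -6), (-22, 16)) = 22.3607
d((-26, -6), (24, -23)) = 52.811
d((-26, -6), (-28, 22)) = 28.0713
d((-26, -6), (3, 4)) = 30.6757
d((-20, -3), (5, -22)) = 31.4006
d((-20, -3), (-5, -27)) = 28.3019
d((-20, -3), (-22, 16)) = 19.105
d((-20, -3), (24, -23)) = 48.3322
d((-20, -3), (-28, 22)) = 26.2488
d((-20, -3), (3, 4)) = 24.0416
d((5, -22), (-5, -27)) = 11.1803
d((5, -22), (-22, 16)) = 46.6154
d((5, -22), (24, -23)) = 19.0263
d((5, -22), (-28, 22)) = 55.0
d((5, -22), (3, 4)) = 26.0768
d((-5, -27), (-22, 16)) = 46.2385
d((-5, -27), (24, -23)) = 29.2746
d((-5, -27), (-28, 22)) = 54.1295
d((-5, -27), (3, 4)) = 32.0156
d((-22, 16), (24, -23)) = 60.3075
d((-22, 16), (-28, 22)) = 8.4853
d((-22, 16), (3, 4)) = 27.7308
d((24, -23), (-28, 22)) = 68.7677
d((24, -23), (3, 4)) = 34.2053
d((-28, 22), (3, 4)) = 35.8469

Closest pair: (-26, -6) and (-20, -3) with distance 6.7082

The closest pair is (-26, -6) and (-20, -3) with Euclidean distance 6.7082. For 8 points, brute-force pairwise comparison is shown above. For large n, the divide-and-conquer algorithm (sort by x, recurse on halves, check the dividing strip) achieves O(n log n).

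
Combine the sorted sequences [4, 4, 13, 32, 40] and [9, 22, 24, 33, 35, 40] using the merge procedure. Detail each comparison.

Merging process:

Compare 4 vs 9: take 4 from left. Merged: [4]
Compare 4 vs 9: take 4 from left. Merged: [4, 4]
Compare 13 vs 9: take 9 from right. Merged: [4, 4, 9]
Compare 13 vs 22: take 13 from left. Merged: [4, 4, 9, 13]
Compare 32 vs 22: take 22 from right. Merged: [4, 4, 9, 13, 22]
Compare 32 vs 24: take 24 from right. Merged: [4, 4, 9, 13, 22, 24]
Compare 32 vs 33: take 32 from left. Merged: [4, 4, 9, 13, 22, 24, 32]
Compare 40 vs 33: take 33 from right. Merged: [4, 4, 9, 13, 22, 24, 32, 33]
Compare 40 vs 35: take 35 from right. Merged: [4, 4, 9, 13, 22, 24, 32, 33, 35]
Compare 40 vs 40: take 40 from left. Merged: [4, 4, 9, 13, 22, 24, 32, 33, 35, 40]
Append remaining from right: [40]. Merged: [4, 4, 9, 13, 22, 24, 32, 33, 35, 40, 40]

Final merged array: [4, 4, 9, 13, 22, 24, 32, 33, 35, 40, 40]
Total comparisons: 10

The merged array is [4, 4, 9, 13, 22, 24, 32, 33, 35, 40, 40], requiring 10 comparisons. The merge step runs in O(n) time where n is the total number of elements.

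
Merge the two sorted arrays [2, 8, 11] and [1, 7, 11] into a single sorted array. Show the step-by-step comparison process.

Merging process:

Compare 2 vs 1: take 1 from right. Merged: [1]
Compare 2 vs 7: take 2 from left. Merged: [1, 2]
Compare 8 vs 7: take 7 from right. Merged: [1, 2, 7]
Compare 8 vs 11: take 8 from left. Merged: [1, 2, 7, 8]
Compare 11 vs 11: take 11 from left. Merged: [1, 2, 7, 8, 11]
Append remaining from right: [11]. Merged: [1, 2, 7, 8, 11, 11]

Final merged array: [1, 2, 7, 8, 11, 11]
Total comparisons: 5

The merged array is [1, 2, 7, 8, 11, 11], requiring 5 comparisons. The merge step runs in O(n) time where n is the total number of elements.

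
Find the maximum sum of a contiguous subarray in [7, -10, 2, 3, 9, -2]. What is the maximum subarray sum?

Using Kadane's algorithm on [7, -10, 2, 3, 9, -2]:

Scanning through the array:
Position 1 (value -10): max_ending_here = -3, max_so_far = 7
Position 2 (value 2): max_ending_here = 2, max_so_far = 7
Position 3 (value 3): max_ending_here = 5, max_so_far = 7
Position 4 (value 9): max_ending_here = 14, max_so_far = 14
Position 5 (value -2): max_ending_here = 12, max_so_far = 14

Maximum subarray: [2, 3, 9]
Maximum sum: 14

The maximum subarray is [2, 3, 9] with sum 14. This subarray runs from index 2 to index 4.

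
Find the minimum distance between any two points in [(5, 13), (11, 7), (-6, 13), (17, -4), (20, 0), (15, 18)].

Computing all pairwise distances among 6 points:

d((5, 13), (11, 7)) = 8.4853
d((5, 13), (-6, 13)) = 11.0
d((5, 13), (17, -4)) = 20.8087
d((5, 13), (20, 0)) = 19.8494
d((5, 13), (15, 18)) = 11.1803
d((11, 7), (-6, 13)) = 18.0278
d((11, 7), (17, -4)) = 12.53
d((11, 7), (20, 0)) = 11.4018
d((11, 7), (15, 18)) = 11.7047
d((-6, 13), (17, -4)) = 28.6007
d((-6, 13), (20, 0)) = 29.0689
d((-6, 13), (15, 18)) = 21.587
d((17, -4), (20, 0)) = 5.0 <-- minimum
d((17, -4), (15, 18)) = 22.0907
d((20, 0), (15, 18)) = 18.6815

Closest pair: (17, -4) and (20, 0) with distance 5.0

The closest pair is (17, -4) and (20, 0) with Euclidean distance 5.0. For 6 points, brute-force pairwise comparison is shown above. For large n, the divide-and-conquer algorithm (sort by x, recurse on halves, check the dividing strip) achieves O(n log n).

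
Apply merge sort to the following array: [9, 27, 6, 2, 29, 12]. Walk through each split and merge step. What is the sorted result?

Merge sort trace:

Split: [9, 27, 6, 2, 29, 12] -> [9, 27, 6] and [2, 29, 12]
  Split: [9, 27, 6] -> [9] and [27, 6]
    Split: [27, 6] -> [27] and [6]
    Merge: [27] + [6] -> [6, 27]
  Merge: [9] + [6, 27] -> [6, 9, 27]
  Split: [2, 29, 12] -> [2] and [29, 12]
    Split: [29, 12] -> [29] and [12]
    Merge: [29] + [12] -> [12, 29]
  Merge: [2] + [12, 29] -> [2, 12, 29]
Merge: [6, 9, 27] + [2, 12, 29] -> [2, 6, 9, 12, 27, 29]

Final sorted array: [2, 6, 9, 12, 27, 29]

The merge sort proceeds by recursively splitting the array and merging sorted halves.
After all merges, the sorted array is [2, 6, 9, 12, 27, 29].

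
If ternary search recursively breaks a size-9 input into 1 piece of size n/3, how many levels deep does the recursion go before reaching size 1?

For divide and conquer with division factor 3:

Problem sizes at each level:
Level 0: 9
Level 1: 3
Level 2: 1

The root is level 0 and the size-1 base case is level 2 (the tree spans levels 0 through 2, i.e. 3 levels counting the root), so the depth is the number of divisions: log_3(9) = 2

The recursion tree depth is log_3(9) = 2. At each level, the problem size is divided by 3, so it takes 2 divisions to reduce to a base case of size 1. The algorithm makes 1 recursive call at each level.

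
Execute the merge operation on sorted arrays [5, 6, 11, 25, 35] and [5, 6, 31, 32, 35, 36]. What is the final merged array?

Merging process:

Compare 5 vs 5: take 5 from left. Merged: [5]
Compare 6 vs 5: take 5 from right. Merged: [5, 5]
Compare 6 vs 6: take 6 from left. Merged: [5, 5, 6]
Compare 11 vs 6: take 6 from right. Merged: [5, 5, 6, 6]
Compare 11 vs 31: take 11 from left. Merged: [5, 5, 6, 6, 11]
Compare 25 vs 31: take 25 from left. Merged: [5, 5, 6, 6, 11, 25]
Compare 35 vs 31: take 31 from right. Merged: [5, 5, 6, 6, 11, 25, 31]
Compare 35 vs 32: take 32 from right. Merged: [5, 5, 6, 6, 11, 25, 31, 32]
Compare 35 vs 35: take 35 from left. Merged: [5, 5, 6, 6, 11, 25, 31, 32, 35]
Append remaining from right: [35, 36]. Merged: [5, 5, 6, 6, 11, 25, 31, 32, 35, 35, 36]

Final merged array: [5, 5, 6, 6, 11, 25, 31, 32, 35, 35, 36]
Total comparisons: 9

The merged array is [5, 5, 6, 6, 11, 25, 31, 32, 35, 35, 36], requiring 9 comparisons. The merge step runs in O(n) time where n is the total number of elements.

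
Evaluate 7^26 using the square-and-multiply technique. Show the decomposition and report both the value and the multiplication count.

Computing 7^26 by squaring (build up from 7^1; each line after the first costs one multiplication):

7^1 = 7
7^2 = (7^1)^2 = 7^2 = 49
7^3 = 7 * 7^2 = 7 * 49 = 343
7^6 = (7^3)^2 = 343^2 = 117649
7^12 = (7^6)^2 = 117649^2 = 13841287201
7^13 = 7 * 7^12 = 7 * 13841287201 = 96889010407
7^26 = (7^13)^2 = 96889010407^2 = 9387480337647754305649

Result: 9387480337647754305649
Multiplications needed: 6 (6 lines after 7^1)

7^26 = 9387480337647754305649. Using exponentiation by squaring, this requires 6 multiplications. The key idea: if the exponent is even, square the half-power; if odd, multiply by the base once.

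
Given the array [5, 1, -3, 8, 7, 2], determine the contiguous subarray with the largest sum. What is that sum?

Using Kadane's algorithm on [5, 1, -3, 8, 7, 2]:

Scanning through the array:
Position 1 (value 1): max_ending_here = 6, max_so_far = 6
Position 2 (value -3): max_ending_here = 3, max_so_far = 6
Position 3 (value 8): max_ending_here = 11, max_so_far = 11
Position 4 (value 7): max_ending_here = 18, max_so_far = 18
Position 5 (value 2): max_ending_here = 20, max_so_far = 20

Maximum subarray: [5, 1, -3, 8, 7, 2]
Maximum sum: 20

The maximum subarray is [5, 1, -3, 8, 7, 2] with sum 20. This subarray runs from index 0 to index 5.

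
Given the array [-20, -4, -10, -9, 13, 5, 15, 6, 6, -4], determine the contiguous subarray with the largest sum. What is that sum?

Using Kadane's algorithm on [-20, -4, -10, -9, 13, 5, 15, 6, 6, -4]:

Scanning through the array:
Position 1 (value -4): max_ending_here = -4, max_so_far = -4
Position 2 (value -10): max_ending_here = -10, max_so_far = -4
Position 3 (value -9): max_ending_here = -9, max_so_far = -4
Position 4 (value 13): max_ending_here = 13, max_so_far = 13
Position 5 (value 5): max_ending_here = 18, max_so_far = 18
Position 6 (value 15): max_ending_here = 33, max_so_far = 33
Position 7 (value 6): max_ending_here = 39, max_so_far = 39
Position 8 (value 6): max_ending_here = 45, max_so_far = 45
Position 9 (value -4): max_ending_here = 41, max_so_far = 45

Maximum subarray: [13, 5, 15, 6, 6]
Maximum sum: 45

The maximum subarray is [13, 5, 15, 6, 6] with sum 45. This subarray runs from index 4 to index 8.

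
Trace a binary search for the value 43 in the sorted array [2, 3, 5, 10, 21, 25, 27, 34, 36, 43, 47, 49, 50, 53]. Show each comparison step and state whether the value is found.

Binary search for 43 in [2, 3, 5, 10, 21, 25, 27, 34, 36, 43, 47, 49, 50, 53]:

lo=0, hi=13, mid=6, arr[mid]=27 -> 27 < 43, search right half
lo=7, hi=13, mid=10, arr[mid]=47 -> 47 > 43, search left half
lo=7, hi=9, mid=8, arr[mid]=36 -> 36 < 43, search right half
lo=9, hi=9, mid=9, arr[mid]=43 -> Found target at index 9!

Binary search finds 43 at index 9 after 4 comparisons. The search repeatedly halves the search space by comparing with the middle element.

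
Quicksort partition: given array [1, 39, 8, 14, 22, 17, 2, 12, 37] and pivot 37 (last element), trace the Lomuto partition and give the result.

Lomuto partition with pivot = 37:

Initial array: [1, 39, 8, 14, 22, 17, 2, 12, 37]

arr[0]=1 <= 37: swap with position 0, array becomes [1, 39, 8, 14, 22, 17, 2, 12, 37]
arr[1]=39 > 37: no swap
arr[2]=8 <= 37: swap with position 1, array becomes [1, 8, 39, 14, 22, 17, 2, 12, 37]
arr[3]=14 <= 37: swap with position 2, array becomes [1, 8, 14, 39, 22, 17, 2, 12, 37]
arr[4]=22 <= 37: swap with position 3, array becomes [1, 8, 14, 22, 39, 17, 2, 12, 37]
arr[5]=17 <= 37: swap with position 4, array becomes [1, 8, 14, 22, 17, 39, 2, 12, 37]
arr[6]=2 <= 37: swap with position 5, array becomes [1, 8, 14, 22, 17, 2, 39, 12, 37]
arr[7]=12 <= 37: swap with position 6, array becomes [1, 8, 14, 22, 17, 2, 12, 39, 37]

Place pivot at position 7: [1, 8, 14, 22, 17, 2, 12, 37, 39]
Pivot position: 7

After partitioning with pivot 37, the array becomes [1, 8, 14, 22, 17, 2, 12, 37, 39]. The pivot is placed at index 7. All elements to the left of the pivot are <= 37, and all elements to the right are > 37.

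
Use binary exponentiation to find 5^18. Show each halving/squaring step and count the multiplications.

Computing 5^18 by squaring (build up from 5^1; each line after the first costs one multiplication):

5^1 = 5
5^2 = (5^1)^2 = 5^2 = 25
5^4 = (5^2)^2 = 25^2 = 625
5^8 = (5^4)^2 = 625^2 = 390625
5^9 = 5 * 5^8 = 5 * 390625 = 1953125
5^18 = (5^9)^2 = 1953125^2 = 3814697265625

Result: 3814697265625
Multiplications needed: 5 (5 lines after 5^1)

5^18 = 3814697265625. Using exponentiation by squaring, this requires 5 multiplications. The key idea: if the exponent is even, square the half-power; if odd, multiply by the base once.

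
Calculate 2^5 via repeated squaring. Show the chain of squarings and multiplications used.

Computing 2^5 by squaring (build up from 2^1; each line after the first costs one multiplication):

2^1 = 2
2^2 = (2^1)^2 = 2^2 = 4
2^4 = (2^2)^2 = 4^2 = 16
2^5 = 2 * 2^4 = 2 * 16 = 32

Result: 32
Multiplications needed: 3 (3 lines after 2^1)

2^5 = 32. Using exponentiation by squaring, this requires 3 multiplications. The key idea: if the exponent is even, square the half-power; if odd, multiply by the base once.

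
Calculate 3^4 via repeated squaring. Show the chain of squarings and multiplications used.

Computing 3^4 by squaring (build up from 3^1; each line after the first costs one multiplication):

3^1 = 3
3^2 = (3^1)^2 = 3^2 = 9
3^4 = (3^2)^2 = 9^2 = 81

Result: 81
Multiplications needed: 2 (2 lines after 3^1)

3^4 = 81. Using exponentiation by squaring, this requires 2 multiplications. The key idea: if the exponent is even, square the half-power; if odd, multiply by the base once.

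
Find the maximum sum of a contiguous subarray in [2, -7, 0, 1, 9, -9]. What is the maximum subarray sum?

Using Kadane's algorithm on [2, -7, 0, 1, 9, -9]:

Scanning through the array:
Position 1 (value -7): max_ending_here = -5, max_so_far = 2
Position 2 (value 0): max_ending_here = 0, max_so_far = 2
Position 3 (value 1): max_ending_here = 1, max_so_far = 2
Position 4 (value 9): max_ending_here = 10, max_so_far = 10
Position 5 (value -9): max_ending_here = 1, max_so_far = 10

Maximum subarray: [0, 1, 9]
Maximum sum: 10

The maximum subarray is [0, 1, 9] with sum 10. This subarray runs from index 2 to index 4.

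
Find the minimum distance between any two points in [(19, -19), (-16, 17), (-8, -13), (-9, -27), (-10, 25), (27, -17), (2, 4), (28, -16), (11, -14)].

Computing all pairwise distances among 9 points:

d((19, -19), (-16, 17)) = 50.2096
d((19, -19), (-8, -13)) = 27.6586
d((19, -19), (-9, -27)) = 29.1204
d((19, -19), (-10, 25)) = 52.6972
d((19, -19), (27, -17)) = 8.2462
d((19, -19), (2, 4)) = 28.6007
d((19, -19), (28, -16)) = 9.4868
d((19, -19), (11, -14)) = 9.434
d((-16, 17), (-8, -13)) = 31.0483
d((-16, 17), (-9, -27)) = 44.5533
d((-16, 17), (-10, 25)) = 10.0
d((-16, 17), (27, -17)) = 54.8179
d((-16, 17), (2, 4)) = 22.2036
d((-16, 17), (28, -16)) = 55.0
d((-16, 17), (11, -14)) = 41.1096
d((-8, -13), (-9, -27)) = 14.0357
d((-8, -13), (-10, 25)) = 38.0526
d((-8, -13), (27, -17)) = 35.2278
d((-8, -13), (2, 4)) = 19.7231
d((-8, -13), (28, -16)) = 36.1248
d((-8, -13), (11, -14)) = 19.0263
d((-9, -27), (-10, 25)) = 52.0096
d((-9, -27), (27, -17)) = 37.3631
d((-9, -27), (2, 4)) = 32.8938
d((-9, -27), (28, -16)) = 38.6005
d((-9, -27), (11, -14)) = 23.8537
d((-10, 25), (27, -17)) = 55.9732
d((-10, 25), (2, 4)) = 24.1868
d((-10, 25), (28, -16)) = 55.9017
d((-10, 25), (11, -14)) = 44.2945
d((27, -17), (2, 4)) = 32.6497
d((27, -17), (28, -16)) = 1.4142 <-- minimum
d((27, -17), (11, -14)) = 16.2788
d((2, 4), (28, -16)) = 32.8024
d((2, 4), (11, -14)) = 20.1246
d((28, -16), (11, -14)) = 17.1172

Closest pair: (27, -17) and (28, -16) with distance 1.4142

The closest pair is (27, -17) and (28, -16) with Euclidean distance 1.4142. For 9 points, brute-force pairwise comparison is shown above. For large n, the divide-and-conquer algorithm (sort by x, recurse on halves, check the dividing strip) achieves O(n log n).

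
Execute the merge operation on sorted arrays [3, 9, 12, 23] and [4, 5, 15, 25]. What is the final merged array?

Merging process:

Compare 3 vs 4: take 3 from left. Merged: [3]
Compare 9 vs 4: take 4 from right. Merged: [3, 4]
Compare 9 vs 5: take 5 from right. Merged: [3, 4, 5]
Compare 9 vs 15: take 9 from left. Merged: [3, 4, 5, 9]
Compare 12 vs 15: take 12 from left. Merged: [3, 4, 5, 9, 12]
Compare 23 vs 15: take 15 from right. Merged: [3, 4, 5, 9, 12, 15]
Compare 23 vs 25: take 23 from left. Merged: [3, 4, 5, 9, 12, 15, 23]
Append remaining from right: [25]. Merged: [3, 4, 5, 9, 12, 15, 23, 25]

Final merged array: [3, 4, 5, 9, 12, 15, 23, 25]
Total comparisons: 7

The merged array is [3, 4, 5, 9, 12, 15, 23, 25], requiring 7 comparisons. The merge step runs in O(n) time where n is the total number of elements.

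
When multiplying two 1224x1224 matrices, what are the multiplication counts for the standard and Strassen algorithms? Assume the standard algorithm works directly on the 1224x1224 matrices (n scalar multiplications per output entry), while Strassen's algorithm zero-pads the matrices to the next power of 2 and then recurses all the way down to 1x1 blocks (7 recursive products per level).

Matrix multiplication for 1224x1224 matrices:

Strassen's algorithm requires power-of-2 dimensions. Pad 1224x1224 to 2048x2048 (next power of 2).

Standard algorithm: 1224^3 = 1833767424 multiplications
Strassen's algorithm: 7^(log2(2048)) = 7^11 = 1977326743 multiplications
Difference: 1833767424 - 1977326743 = -143559319 (Strassen uses MORE here due to padding overhead — for small or just-over-power-of-2 n, padding can outweigh the per-level savings)

Standard: 1833767424 multiplications (1224^3). Strassen: 1977326743 multiplications (7^11, after padding to 2048x2048). Strassen reduces 8 recursive multiplications to 7 at each level.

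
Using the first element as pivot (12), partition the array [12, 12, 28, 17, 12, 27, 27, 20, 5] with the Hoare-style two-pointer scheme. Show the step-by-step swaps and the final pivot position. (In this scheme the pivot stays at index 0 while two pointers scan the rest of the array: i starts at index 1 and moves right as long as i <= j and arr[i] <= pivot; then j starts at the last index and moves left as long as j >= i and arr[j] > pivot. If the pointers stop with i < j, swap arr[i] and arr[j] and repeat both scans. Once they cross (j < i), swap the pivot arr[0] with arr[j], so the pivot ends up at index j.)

Hoare-style two-pointer partition with pivot = 12:

Initial array: [12, 12, 28, 17, 12, 27, 27, 20, 5]

Pointers start at i = 1, j = 8.
i stops at index 2 (arr[2]=28 > 12), j stops at index 8 (arr[8]=5 <= 12): swap arr[2] and arr[8], array becomes [12, 12, 5, 17, 12, 27, 27, 20, 28]
i stops at index 3 (arr[3]=17 > 12), j stops at index 4 (arr[4]=12 <= 12): swap arr[3] and arr[4], array becomes [12, 12, 5, 12, 17, 27, 27, 20, 28]
i ends at 4, j ends at 3: the pointers have crossed (j < i), so scanning stops.

Swap pivot arr[0] with arr[3] to place pivot at position 3: [12, 12, 5, 12, 17, 27, 27, 20, 28]
Pivot position: 3

After partitioning with pivot 12, the array becomes [12, 12, 5, 12, 17, 27, 27, 20, 28]. The pivot is placed at index 3. All elements to the left of the pivot are <= 12, and all elements to the right are > 12.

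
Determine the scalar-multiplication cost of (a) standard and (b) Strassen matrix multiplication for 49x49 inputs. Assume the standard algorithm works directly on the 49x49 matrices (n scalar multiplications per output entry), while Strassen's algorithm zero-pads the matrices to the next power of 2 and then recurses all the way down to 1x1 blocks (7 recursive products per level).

Matrix multiplication for 49x49 matrices:

Strassen's algorithm requires power-of-2 dimensions. Pad 49x49 to 64x64 (next power of 2).

Standard algorithm: 49^3 = 117649 multiplications
Strassen's algorithm: 7^(log2(64)) = 7^6 = 117649 multiplications
Savings: 117649 - 117649 = 0 multiplications

Standard: 117649 multiplications (49^3). Strassen: 117649 multiplications (7^6, after padding to 64x64). Strassen reduces 8 recursive multiplications to 7 at each level.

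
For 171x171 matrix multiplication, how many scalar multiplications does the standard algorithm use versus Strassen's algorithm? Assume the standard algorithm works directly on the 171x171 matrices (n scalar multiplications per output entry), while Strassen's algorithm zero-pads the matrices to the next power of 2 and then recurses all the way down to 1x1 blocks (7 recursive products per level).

Matrix multiplication for 171x171 matrices:

Strassen's algorithm requires power-of-2 dimensions. Pad 171x171 to 256x256 (next power of 2).

Standard algorithm: 171^3 = 5000211 multiplications
Strassen's algorithm: 7^(log2(256)) = 7^8 = 5764801 multiplications
Difference: 5000211 - 5764801 = -764590 (Strassen uses MORE here due to padding overhead — for small or just-over-power-of-2 n, padding can outweigh the per-level savings)

Standard: 5000211 multiplications (171^3). Strassen: 5764801 multiplications (7^8, after padding to 256x256). Strassen reduces 8 recursive multiplications to 7 at each level.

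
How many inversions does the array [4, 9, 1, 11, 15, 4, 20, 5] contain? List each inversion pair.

Finding inversions in [4, 9, 1, 11, 15, 4, 20, 5]:

(0, 2): arr[0]=4 > arr[2]=1
(1, 2): arr[1]=9 > arr[2]=1
(1, 5): arr[1]=9 > arr[5]=4
(1, 7): arr[1]=9 > arr[7]=5
(3, 5): arr[3]=11 > arr[5]=4
(3, 7): arr[3]=11 > arr[7]=5
(4, 5): arr[4]=15 > arr[5]=4
(4, 7): arr[4]=15 > arr[7]=5
(6, 7): arr[6]=20 > arr[7]=5

Total inversions: 9

The array has 9 inversion(s): (0,2), (1,2), (1,5), (1,7), (3,5), (3,7), (4,5), (4,7), (6,7). Each pair (i,j) satisfies i < j and arr[i] > arr[j].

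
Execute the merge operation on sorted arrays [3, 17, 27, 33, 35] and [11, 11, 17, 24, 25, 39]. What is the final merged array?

Merging process:

Compare 3 vs 11: take 3 from left. Merged: [3]
Compare 17 vs 11: take 11 from right. Merged: [3, 11]
Compare 17 vs 11: take 11 from right. Merged: [3, 11, 11]
Compare 17 vs 17: take 17 from left. Merged: [3, 11, 11, 17]
Compare 27 vs 17: take 17 from right. Merged: [3, 11, 11, 17, 17]
Compare 27 vs 24: take 24 from right. Merged: [3, 11, 11, 17, 17, 24]
Compare 27 vs 25: take 25 from right. Merged: [3, 11, 11, 17, 17, 24, 25]
Compare 27 vs 39: take 27 from left. Merged: [3, 11, 11, 17, 17, 24, 25, 27]
Compare 33 vs 39: take 33 from left. Merged: [3, 11, 11, 17, 17, 24, 25, 27, 33]
Compare 35 vs 39: take 35 from left. Merged: [3, 11, 11, 17, 17, 24, 25, 27, 33, 35]
Append remaining from right: [39]. Merged: [3, 11, 11, 17, 17, 24, 25, 27, 33, 35, 39]

Final merged array: [3, 11, 11, 17, 17, 24, 25, 27, 33, 35, 39]
Total comparisons: 10

The merged array is [3, 11, 11, 17, 17, 24, 25, 27, 33, 35, 39], requiring 10 comparisons. The merge step runs in O(n) time where n is the total number of elements.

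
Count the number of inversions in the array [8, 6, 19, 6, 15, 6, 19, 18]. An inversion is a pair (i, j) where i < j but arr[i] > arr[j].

Finding inversions in [8, 6, 19, 6, 15, 6, 19, 18]:

(0, 1): arr[0]=8 > arr[1]=6
(0, 3): arr[0]=8 > arr[3]=6
(0, 5): arr[0]=8 > arr[5]=6
(2, 3): arr[2]=19 > arr[3]=6
(2, 4): arr[2]=19 > arr[4]=15
(2, 5): arr[2]=19 > arr[5]=6
(2, 7): arr[2]=19 > arr[7]=18
(4, 5): arr[4]=15 > arr[5]=6
(6, 7): arr[6]=19 > arr[7]=18

Total inversions: 9

The array has 9 inversion(s): (0,1), (0,3), (0,5), (2,3), (2,4), (2,5), (2,7), (4,5), (6,7). Each pair (i,j) satisfies i < j and arr[i] > arr[j].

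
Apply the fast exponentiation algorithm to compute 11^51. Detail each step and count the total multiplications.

Computing 11^51 by squaring (build up from 11^1; each line after the first costs one multiplication):

11^1 = 11
11^2 = (11^1)^2 = 11^2 = 121
11^3 = 11 * 11^2 = 11 * 121 = 1331
11^6 = (11^3)^2 = 1331^2 = 1771561
11^12 = (11^6)^2 = 1771561^2 = 3138428376721
11^24 = (11^12)^2 = 3138428376721^2 = 9849732675807611094711841
11^25 = 11 * 11^24 = 11 * 9849732675807611094711841 = 108347059433883722041830251
11^50 = (11^25)^2 = 108347059433883722041830251^2 = 11739085287969531650666649599035831993898213898723001
11^51 = 11 * 11^50 = 11 * 11739085287969531650666649599035831993898213898723001 = 129129938167664848157333145589394151932880352885953011

Result: 129129938167664848157333145589394151932880352885953011
Multiplications needed: 8 (8 lines after 11^1)

11^51 = 129129938167664848157333145589394151932880352885953011. Using exponentiation by squaring, this requires 8 multiplications. The key idea: if the exponent is even, square the half-power; if odd, multiply by the base once.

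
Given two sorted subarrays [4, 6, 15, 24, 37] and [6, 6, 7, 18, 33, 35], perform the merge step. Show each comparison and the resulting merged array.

Merging process:

Compare 4 vs 6: take 4 from left. Merged: [4]
Compare 6 vs 6: take 6 from left. Merged: [4, 6]
Compare 15 vs 6: take 6 from right. Merged: [4, 6, 6]
Compare 15 vs 6: take 6 from right. Merged: [4, 6, 6, 6]
Compare 15 vs 7: take 7 from right. Merged: [4, 6, 6, 6, 7]
Compare 15 vs 18: take 15 from left. Merged: [4, 6, 6, 6, 7, 15]
Compare 24 vs 18: take 18 from right. Merged: [4, 6, 6, 6, 7, 15, 18]
Compare 24 vs 33: take 24 from left. Merged: [4, 6, 6, 6, 7, 15, 18, 24]
Compare 37 vs 33: take 33 from right. Merged: [4, 6, 6, 6, 7, 15, 18, 24, 33]
Compare 37 vs 35: take 35 from right. Merged: [4, 6, 6, 6, 7, 15, 18, 24, 33, 35]
Append remaining from left: [37]. Merged: [4, 6, 6, 6, 7, 15, 18, 24, 33, 35, 37]

Final merged array: [4, 6, 6, 6, 7, 15, 18, 24, 33, 35, 37]
Total comparisons: 10

The merged array is [4, 6, 6, 6, 7, 15, 18, 24, 33, 35, 37], requiring 10 comparisons. The merge step runs in O(n) time where n is the total number of elements.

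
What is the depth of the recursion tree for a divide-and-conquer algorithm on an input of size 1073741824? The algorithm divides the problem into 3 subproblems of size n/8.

For divide and conquer with division factor 8:

Problem sizes at each level:
Level 0: 1073741824
Level 1: 134217728
Level 2: 16777216
Level 3: 2097152
Level 4: 262144
Level 5: 32768
Level 6: 4096
Level 7: 512
Level 8: 64
Level 9: 8
Level 10: 1

The root is level 0 and the size-1 base case is level 10 (the tree spans levels 0 through 10, i.e. 11 levels counting the root), so the depth is the number of divisions: log_8(1073741824) = 10

The recursion tree depth is log_8(1073741824) = 10. At each level, the problem size is divided by 8, so it takes 10 divisions to reduce to a base case of size 1. The algorithm makes 3 recursive calls at each level.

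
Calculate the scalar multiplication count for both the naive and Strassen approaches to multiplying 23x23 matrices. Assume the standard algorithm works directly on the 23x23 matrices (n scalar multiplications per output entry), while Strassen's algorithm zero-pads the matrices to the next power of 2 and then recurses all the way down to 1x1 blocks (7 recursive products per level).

Matrix multiplication for 23x23 matrices:

Strassen's algorithm requires power-of-2 dimensions. Pad 23x23 to 32x32 (next power of 2).

Standard algorithm: 23^3 = 12167 multiplications
Strassen's algorithm: 7^(log2(32)) = 7^5 = 16807 multiplications
Difference: 12167 - 16807 = -4640 (Strassen uses MORE here due to padding overhead — for small or just-over-power-of-2 n, padding can outweigh the per-level savings)

Standard: 12167 multiplications (23^3). Strassen: 16807 multiplications (7^5, after padding to 32x32). Strassen reduces 8 recursive multiplications to 7 at each level.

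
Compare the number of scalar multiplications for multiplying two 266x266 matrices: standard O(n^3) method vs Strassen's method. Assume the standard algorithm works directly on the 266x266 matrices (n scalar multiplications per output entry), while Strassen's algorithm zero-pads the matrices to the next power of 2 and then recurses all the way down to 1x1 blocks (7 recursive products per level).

Matrix multiplication for 266x266 matrices:

Strassen's algorithm requires power-of-2 dimensions. Pad 266x266 to 512x512 (next power of 2).

Standard algorithm: 266^3 = 18821096 multiplications
Strassen's algorithm: 7^(log2(512)) = 7^9 = 40353607 multiplications
Difference: 18821096 - 40353607 = -21532511 (Strassen uses MORE here due to padding overhead — for small or just-over-power-of-2 n, padding can outweigh the per-level savings)

Standard: 18821096 multiplications (266^3). Strassen: 40353607 multiplications (7^9, after padding to 512x512). Strassen reduces 8 recursive multiplications to 7 at each level.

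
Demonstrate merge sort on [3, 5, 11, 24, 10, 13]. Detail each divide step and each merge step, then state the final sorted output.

Merge sort trace:

Split: [3, 5, 11, 24, 10, 13] -> [3, 5, 11] and [24, 10, 13]
  Split: [3, 5, 11] -> [3] and [5, 11]
    Split: [5, 11] -> [5] and [11]
    Merge: [5] + [11] -> [5, 11]
  Merge: [3] + [5, 11] -> [3, 5, 11]
  Split: [24, 10, 13] -> [24] and [10, 13]
    Split: [10, 13] -> [10] and [13]
    Merge: [10] + [13] -> [10, 13]
  Merge: [24] + [10, 13] -> [10, 13, 24]
Merge: [3, 5, 11] + [10, 13, 24] -> [3, 5, 10, 11, 13, 24]

Final sorted array: [3, 5, 10, 11, 13, 24]

The merge sort proceeds by recursively splitting the array and merging sorted halves.
After all merges, the sorted array is [3, 5, 10, 11, 13, 24].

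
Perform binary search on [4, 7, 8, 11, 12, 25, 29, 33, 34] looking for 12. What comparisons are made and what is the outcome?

Binary search for 12 in [4, 7, 8, 11, 12, 25, 29, 33, 34]:

lo=0, hi=8, mid=4, arr[mid]=12 -> Found target at index 4!

Binary search finds 12 at index 4 after 1 comparisons. The search repeatedly halves the search space by comparing with the middle element.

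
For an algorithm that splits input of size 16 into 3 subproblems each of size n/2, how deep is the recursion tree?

For divide and conquer with division factor 2:

Problem sizes at each level:
Level 0: 16
Level 1: 8
Level 2: 4
Level 3: 2
Level 4: 1

The root is level 0 and the size-1 base case is level 4 (the tree spans levels 0 through 4, i.e. 5 levels counting the root), so the depth is the number of divisions: log_2(16) = 4

The recursion tree depth is log_2(16) = 4. At each level, the problem size is divided by 2, so it takes 4 divisions to reduce to a base case of size 1. The algorithm makes 3 recursive calls at each level.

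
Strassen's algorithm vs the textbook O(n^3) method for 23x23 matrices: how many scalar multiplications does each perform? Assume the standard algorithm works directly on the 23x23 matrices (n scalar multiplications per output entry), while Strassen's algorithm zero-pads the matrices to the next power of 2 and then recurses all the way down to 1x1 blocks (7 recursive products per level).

Matrix multiplication for 23x23 matrices:

Strassen's algorithm requires power-of-2 dimensions. Pad 23x23 to 32x32 (next power of 2).

Standard algorithm: 23^3 = 12167 multiplications
Strassen's algorithm: 7^(log2(32)) = 7^5 = 16807 multiplications
Difference: 12167 - 16807 = -4640 (Strassen uses MORE here due to padding overhead — for small or just-over-power-of-2 n, padding can outweigh the per-level savings)

Standard: 12167 multiplications (23^3). Strassen: 16807 multiplications (7^5, after padding to 32x32). Strassen reduces 8 recursive multiplications to 7 at each level.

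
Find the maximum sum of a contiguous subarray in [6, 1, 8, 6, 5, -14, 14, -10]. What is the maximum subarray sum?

Using Kadane's algorithm on [6, 1, 8, 6, 5, -14, 14, -10]:

Scanning through the array:
Position 1 (value 1): max_ending_here = 7, max_so_far = 7
Position 2 (value 8): max_ending_here = 15, max_so_far = 15
Position 3 (value 6): max_ending_here = 21, max_so_far = 21
Position 4 (value 5): max_ending_here = 26, max_so_far = 26
Position 5 (value -14): max_ending_here = 12, max_so_far = 26
Position 6 (value 14): max_ending_here = 26, max_so_far = 26
Position 7 (value -10): max_ending_here = 16, max_so_far = 26

Maximum subarray: [6, 1, 8, 6, 5]
Maximum sum: 26

The maximum subarray is [6, 1, 8, 6, 5] with sum 26. This subarray runs from index 0 to index 4.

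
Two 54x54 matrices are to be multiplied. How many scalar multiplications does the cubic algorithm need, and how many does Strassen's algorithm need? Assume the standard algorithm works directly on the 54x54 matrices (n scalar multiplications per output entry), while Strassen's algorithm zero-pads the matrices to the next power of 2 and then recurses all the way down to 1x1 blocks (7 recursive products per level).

Matrix multiplication for 54x54 matrices:

Strassen's algorithm requires power-of-2 dimensions. Pad 54x54 to 64x64 (next power of 2).

Standard algorithm: 54^3 = 157464 multiplications
Strassen's algorithm: 7^(log2(64)) = 7^6 = 117649 multiplications
Savings: 157464 - 117649 = 39815 multiplications

Standard: 157464 multiplications (54^3). Strassen: 117649 multiplications (7^6, after padding to 64x64). Strassen reduces 8 recursive multiplications to 7 at each level.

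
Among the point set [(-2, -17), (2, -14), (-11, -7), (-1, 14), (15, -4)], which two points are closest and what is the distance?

Computing all pairwise distances among 5 points:

d((-2, -17), (2, -14)) = 5.0 <-- minimum
d((-2, -17), (-11, -7)) = 13.4536
d((-2, -17), (-1, 14)) = 31.0161
d((-2, -17), (15, -4)) = 21.4009
d((2, -14), (-11, -7)) = 14.7648
d((2, -14), (-1, 14)) = 28.1603
d((2, -14), (15, -4)) = 16.4012
d((-11, -7), (-1, 14)) = 23.2594
d((-11, -7), (15, -4)) = 26.1725
d((-1, 14), (15, -4)) = 24.0832

Closest pair: (-2, -17) and (2, -14) with distance 5.0

The closest pair is (-2, -17) and (2, -14) with Euclidean distance 5.0. For 5 points, brute-force pairwise comparison is shown above. For large n, the divide-and-conquer algorithm (sort by x, recurse on halves, check the dividing strip) achieves O(n log n).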